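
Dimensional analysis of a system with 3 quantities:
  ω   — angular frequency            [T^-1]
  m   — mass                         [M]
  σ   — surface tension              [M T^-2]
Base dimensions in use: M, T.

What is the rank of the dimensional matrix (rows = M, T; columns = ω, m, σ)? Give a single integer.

Dimensional matrix (M×T by ω×m×σ):
  M: [ 0  1  1]
  T: [-1  0 -2]
RREF → pivots at {ω,m} ⇒ r = 2

2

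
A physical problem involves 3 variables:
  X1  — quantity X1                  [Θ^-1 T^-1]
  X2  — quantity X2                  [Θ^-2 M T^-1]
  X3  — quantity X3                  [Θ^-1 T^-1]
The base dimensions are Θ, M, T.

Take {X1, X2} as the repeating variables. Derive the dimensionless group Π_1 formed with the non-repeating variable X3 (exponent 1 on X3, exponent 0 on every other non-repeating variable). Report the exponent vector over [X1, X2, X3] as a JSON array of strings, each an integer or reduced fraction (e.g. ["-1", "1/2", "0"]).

["-1", "0", "1"]

Write exponents as rows Θ,M,T / cols X1,X2,X3:
  Θ: [-1 -2 -1]
  M: [ 0  1  0]
  T: [-1 -1 -1]
RREF → pivots at {X1,X2} ⇒ r = 2
Repeat: X1,X2; free: X3
RREF:
  r0: [   1    0    1]
  r1: [   0    1    0]
  r2: [   0    0    0]
Fix exponent of X3 at 1; solve each RREF row for its pivot's exponent:
  r0: exp(X1) + (1)·1 = 0 ⇒ exp(X1) = -1
  r1: exp(X2) + (0)·1 = 0 ⇒ exp(X2) = 0
Π_1 = X1^-1 · X3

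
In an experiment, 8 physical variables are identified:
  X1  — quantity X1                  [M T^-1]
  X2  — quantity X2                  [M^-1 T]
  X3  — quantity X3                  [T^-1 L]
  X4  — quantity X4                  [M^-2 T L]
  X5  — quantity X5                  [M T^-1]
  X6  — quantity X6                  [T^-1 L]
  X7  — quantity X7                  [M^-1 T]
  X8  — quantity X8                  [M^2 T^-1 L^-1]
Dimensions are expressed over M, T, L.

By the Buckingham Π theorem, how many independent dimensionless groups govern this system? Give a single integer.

6

Dimensional matrix (M×T×L by X1×X2×X3×X4×X5×X6×X7×X8):
  M: [ 1 -1  0 -2  1  0 -1  2]
  T: [-1  1 -1  1 -1 -1  1 -1]
  L: [ 0  0  1  1  0  1  0 -1]
RREF → pivots at {X1,X3} ⇒ r = 2
Π count = n − r = 8 − 2 = 6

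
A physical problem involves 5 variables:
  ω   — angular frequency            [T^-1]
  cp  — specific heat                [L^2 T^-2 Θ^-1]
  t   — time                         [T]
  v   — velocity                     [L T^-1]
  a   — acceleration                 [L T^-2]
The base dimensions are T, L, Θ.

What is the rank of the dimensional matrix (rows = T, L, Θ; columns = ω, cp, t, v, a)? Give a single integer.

3

Dimensional matrix (T×L×Θ by ω×cp×t×v×a):
  T: [-1 -2  1 -1 -2]
  L: [ 0  2  0  1  1]
  Θ: [ 0 -1  0  0  0]
Row reduction gives pivot columns ω,cp,v; rank = 3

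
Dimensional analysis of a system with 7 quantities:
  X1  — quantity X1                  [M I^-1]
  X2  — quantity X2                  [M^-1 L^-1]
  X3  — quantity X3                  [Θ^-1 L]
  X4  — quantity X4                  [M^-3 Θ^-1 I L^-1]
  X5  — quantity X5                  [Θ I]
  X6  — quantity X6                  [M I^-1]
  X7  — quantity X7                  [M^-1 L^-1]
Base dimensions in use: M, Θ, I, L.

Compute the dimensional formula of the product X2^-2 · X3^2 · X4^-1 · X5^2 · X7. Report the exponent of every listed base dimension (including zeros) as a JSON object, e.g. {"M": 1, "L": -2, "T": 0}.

Dimensional matrix (M×Θ×I×L by X1×X2×X3×X4×X5×X6×X7):
  M: [ 1 -1  0 -3  0  1 -1]
  Θ: [ 0  0 -1 -1  1  0  0]
  I: [-1  0  0  1  1 -1  0]
  L: [ 0 -1  1 -1  0  0 -1]
  [M]: (-2)·-1+(2)·0+(-1)·-3+(2)·0+(1)·-1 = 4
  [Θ]: (-2)·0+(2)·-1+(-1)·-1+(2)·1+(1)·0 = 1
  [I]: (-2)·0+(2)·0+(-1)·1+(2)·1+(1)·0 = 1
  [L]: (-2)·-1+(2)·1+(-1)·-1+(2)·0+(1)·-1 = 4
⇒ M^4 Θ I L^4

{"M": 4, "Θ": 1, "I": 1, "L": 4}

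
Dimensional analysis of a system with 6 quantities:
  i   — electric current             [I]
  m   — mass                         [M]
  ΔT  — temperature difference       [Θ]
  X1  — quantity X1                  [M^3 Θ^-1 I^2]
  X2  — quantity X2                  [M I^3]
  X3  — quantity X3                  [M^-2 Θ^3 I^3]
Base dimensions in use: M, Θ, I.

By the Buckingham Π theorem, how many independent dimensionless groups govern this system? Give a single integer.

Write exponents as rows M,Θ,I / cols i,m,ΔT,X1,X2,X3:
  M: [ 0  1  0  3  1 -2]
  Θ: [ 0  0  1 -1  0  3]
  I: [ 1  0  0  2  3  3]
Row reduction gives pivot columns i,m,ΔT; rank = 3
n=6, r=3 ⇒ 3 dimensionless groups

3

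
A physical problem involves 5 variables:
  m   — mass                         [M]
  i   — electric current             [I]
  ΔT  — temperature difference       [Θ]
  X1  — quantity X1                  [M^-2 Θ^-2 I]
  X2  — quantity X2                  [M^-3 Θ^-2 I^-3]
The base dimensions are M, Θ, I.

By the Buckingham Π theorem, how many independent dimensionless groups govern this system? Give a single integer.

2

Write exponents as rows M,Θ,I / cols m,i,ΔT,X1,X2:
  M: [ 1  0  0 -2 -3]
  Θ: [ 0  0  1 -2 -2]
  I: [ 0  1  0  1 -3]
Echelon form has 3 nonzero rows (pivots: m,i,ΔT)
5 vars − rank 3 = 2 Π groups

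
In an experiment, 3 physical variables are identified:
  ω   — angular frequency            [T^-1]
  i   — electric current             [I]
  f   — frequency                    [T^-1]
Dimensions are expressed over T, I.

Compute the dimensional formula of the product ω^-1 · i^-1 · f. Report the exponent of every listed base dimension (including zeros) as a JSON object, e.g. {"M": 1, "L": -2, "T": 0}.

Exponent matrix [T,I] × [ω,i,f]:
  T: [-1  0 -1]
  I: [ 0  1  0]
  [T]: (-1)·-1+(-1)·0+(1)·-1 = 0
  [I]: (-1)·0+(-1)·1+(1)·0 = -1
⇒ I^-1

{"T": 0, "I": -1}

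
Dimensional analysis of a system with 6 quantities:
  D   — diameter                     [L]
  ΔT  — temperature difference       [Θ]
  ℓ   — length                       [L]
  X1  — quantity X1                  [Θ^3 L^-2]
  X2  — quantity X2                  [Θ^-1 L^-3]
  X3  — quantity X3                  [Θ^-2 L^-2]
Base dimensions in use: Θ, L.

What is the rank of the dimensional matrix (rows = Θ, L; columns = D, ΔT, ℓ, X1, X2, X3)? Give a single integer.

Dimensional matrix (Θ×L by D×ΔT×ℓ×X1×X2×X3):
  Θ: [ 0  1  0  3 -1 -2]
  L: [ 1  0  1 -2 -3 -2]
RREF → pivots at {D,ΔT} ⇒ r = 2

2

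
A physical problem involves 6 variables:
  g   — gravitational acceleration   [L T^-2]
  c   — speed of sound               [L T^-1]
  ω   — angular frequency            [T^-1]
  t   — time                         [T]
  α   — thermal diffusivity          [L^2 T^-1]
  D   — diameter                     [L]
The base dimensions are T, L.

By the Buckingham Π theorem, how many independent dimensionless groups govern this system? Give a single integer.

4

Exponent matrix [T,L] × [g,c,ω,t,α,D]:
  T: [-2 -1 -1  1 -1  0]
  L: [ 1  1  0  0  2  1]
RREF → pivots at {g,c} ⇒ r = 2
6 vars − rank 2 = 4 Π groups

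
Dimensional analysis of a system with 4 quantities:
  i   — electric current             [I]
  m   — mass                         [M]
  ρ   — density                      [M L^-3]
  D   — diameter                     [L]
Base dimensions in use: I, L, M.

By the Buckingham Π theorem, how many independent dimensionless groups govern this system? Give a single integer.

Dimensional matrix (I×L×M by i×m×ρ×D):
  I: [ 1  0  0  0]
  L: [ 0  0 -3  1]
  M: [ 0  1  1  0]
Row reduction gives pivot columns i,m,ρ; rank = 3
4 vars − rank 3 = 1 Π group

1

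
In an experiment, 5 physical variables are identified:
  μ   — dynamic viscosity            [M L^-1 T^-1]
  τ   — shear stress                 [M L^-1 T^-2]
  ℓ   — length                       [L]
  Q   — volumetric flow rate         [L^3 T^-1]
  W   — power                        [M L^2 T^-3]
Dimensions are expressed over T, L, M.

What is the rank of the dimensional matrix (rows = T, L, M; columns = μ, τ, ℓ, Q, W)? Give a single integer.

Exponent matrix [T,L,M] × [μ,τ,ℓ,Q,W]:
  T: [-1 -2  0 -1 -3]
  L: [-1 -1  1  3  2]
  M: [ 1  1  0  0  1]
Echelon form has 3 nonzero rows (pivots: μ,τ,ℓ)

3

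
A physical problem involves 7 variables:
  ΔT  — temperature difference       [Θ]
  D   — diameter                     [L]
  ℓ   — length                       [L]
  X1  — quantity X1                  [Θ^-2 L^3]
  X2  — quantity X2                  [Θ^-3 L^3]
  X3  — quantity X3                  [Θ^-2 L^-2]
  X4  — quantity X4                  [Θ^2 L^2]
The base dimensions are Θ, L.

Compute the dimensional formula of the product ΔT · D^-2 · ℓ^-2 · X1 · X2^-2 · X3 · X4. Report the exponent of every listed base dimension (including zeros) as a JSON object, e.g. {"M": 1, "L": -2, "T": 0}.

Exponent matrix [Θ,L] × [ΔT,D,ℓ,X1,X2,X3,X4]:
  Θ: [ 1  0  0 -2 -3 -2  2]
  L: [ 0  1  1  3  3 -2  2]
  [Θ]: (1)·1+(-2)·0+(-2)·0+(1)·-2+(-2)·-3+(1)·-2+(1)·2 = 5
  [L]: (1)·0+(-2)·1+(-2)·1+(1)·3+(-2)·3+(1)·-2+(1)·2 = -7
⇒ Θ^5 L^-7

{"Θ": 5, "L": -7}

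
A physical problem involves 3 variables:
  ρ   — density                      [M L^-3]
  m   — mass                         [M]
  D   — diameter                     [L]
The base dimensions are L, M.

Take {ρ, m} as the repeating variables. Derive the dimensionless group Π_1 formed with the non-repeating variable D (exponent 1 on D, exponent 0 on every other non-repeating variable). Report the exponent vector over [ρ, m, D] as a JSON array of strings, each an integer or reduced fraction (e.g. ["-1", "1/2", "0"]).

["1/3", "-1/3", "1"]

Write exponents as rows L,M / cols ρ,m,D:
  L: [-3  0  1]
  M: [ 1  1  0]
RREF → pivots at {ρ,m} ⇒ r = 2
Pivot set = {ρ,m}, free = {D}
RREF:
  r0: [   1    0 -1/3]
  r1: [   0    1  1/3]
Fix exponent of D at 1; solve each RREF row for its pivot's exponent:
  r0: exp(ρ) + (-1/3)·1 = 0 ⇒ exp(ρ) = 1/3
  r1: exp(m) + (1/3)·1 = 0 ⇒ exp(m) = -1/3
Π_1 = ρ^(1/3) · m^(-1/3) · D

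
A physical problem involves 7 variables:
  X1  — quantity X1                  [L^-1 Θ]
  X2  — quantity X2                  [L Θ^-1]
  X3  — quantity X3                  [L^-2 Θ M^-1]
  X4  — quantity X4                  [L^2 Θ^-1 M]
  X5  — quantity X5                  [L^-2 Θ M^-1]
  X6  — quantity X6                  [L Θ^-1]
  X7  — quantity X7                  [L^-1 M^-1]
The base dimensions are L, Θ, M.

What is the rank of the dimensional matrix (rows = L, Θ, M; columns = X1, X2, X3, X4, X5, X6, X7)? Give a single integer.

2

Write exponents as rows L,Θ,M / cols X1,X2,X3,X4,X5,X6,X7:
  L: [-1  1 -2  2 -2  1 -1]
  Θ: [ 1 -1  1 -1  1 -1  0]
  M: [ 0  0 -1  1 -1  0 -1]
RREF → pivots at {X1,X3} ⇒ r = 2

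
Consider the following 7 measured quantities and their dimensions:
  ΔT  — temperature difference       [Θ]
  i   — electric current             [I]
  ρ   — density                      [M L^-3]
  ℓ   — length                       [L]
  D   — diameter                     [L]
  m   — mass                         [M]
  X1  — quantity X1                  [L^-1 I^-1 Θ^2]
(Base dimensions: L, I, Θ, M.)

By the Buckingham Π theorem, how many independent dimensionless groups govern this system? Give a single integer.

3

Exponent matrix [L,I,Θ,M] × [ΔT,i,ρ,ℓ,D,m,X1]:
  L: [ 0  0 -3  1  1  0 -1]
  I: [ 0  1  0  0  0  0 -1]
  Θ: [ 1  0  0  0  0  0  2]
  M: [ 0  0  1  0  0  1  0]
RREF → pivots at {ΔT,i,ρ,ℓ} ⇒ r = 4
n=7, r=4 ⇒ 3 dimensionless groups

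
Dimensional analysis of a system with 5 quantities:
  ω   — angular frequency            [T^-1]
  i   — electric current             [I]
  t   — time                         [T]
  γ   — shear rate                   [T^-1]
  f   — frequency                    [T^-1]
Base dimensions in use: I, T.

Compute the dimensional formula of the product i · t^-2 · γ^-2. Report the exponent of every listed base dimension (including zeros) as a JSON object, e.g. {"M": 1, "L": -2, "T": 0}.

{"I": 1, "T": 0}

Dimensional matrix (I×T by ω×i×t×γ×f):
  I: [ 0  1  0  0  0]
  T: [-1  0  1 -1 -1]
  [I]: (1)·1+(-2)·0+(-2)·0 = 1
  [T]: (1)·0+(-2)·1+(-2)·-1 = 0
⇒ I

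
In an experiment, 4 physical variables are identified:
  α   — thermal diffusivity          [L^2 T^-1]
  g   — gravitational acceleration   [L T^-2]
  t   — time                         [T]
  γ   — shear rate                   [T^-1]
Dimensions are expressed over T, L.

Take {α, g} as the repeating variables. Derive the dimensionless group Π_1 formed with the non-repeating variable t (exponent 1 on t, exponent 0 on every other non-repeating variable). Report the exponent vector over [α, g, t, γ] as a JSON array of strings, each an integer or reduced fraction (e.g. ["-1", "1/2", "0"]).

["-1/3", "2/3", "1", "0"]

Dimensional matrix (T×L by α×g×t×γ):
  T: [-1 -2  1 -1]
  L: [ 2  1  0  0]
Row reduction gives pivot columns α,g; rank = 2
Repeat: α,g; free: t,γ
RREF:
  r0: [   1    0  1/3 -1/3]
  r1: [   0    1 -2/3  2/3]
Fix exponent of t at 1, γ at 0; solve each RREF row for its pivot's exponent:
  r0: exp(α) + (1/3)·1 = 0 ⇒ exp(α) = -1/3
  r1: exp(g) + (-2/3)·1 = 0 ⇒ exp(g) = 2/3
Π_1 = α^(-1/3) · g^(2/3) · t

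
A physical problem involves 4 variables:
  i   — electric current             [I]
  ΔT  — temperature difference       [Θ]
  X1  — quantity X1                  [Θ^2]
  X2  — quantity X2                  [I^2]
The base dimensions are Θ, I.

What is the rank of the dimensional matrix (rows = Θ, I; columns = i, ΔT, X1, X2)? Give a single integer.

Write exponents as rows Θ,I / cols i,ΔT,X1,X2:
  Θ: [ 0  1  2  0]
  I: [ 1  0  0  2]
Row reduction gives pivot columns i,ΔT; rank = 2

2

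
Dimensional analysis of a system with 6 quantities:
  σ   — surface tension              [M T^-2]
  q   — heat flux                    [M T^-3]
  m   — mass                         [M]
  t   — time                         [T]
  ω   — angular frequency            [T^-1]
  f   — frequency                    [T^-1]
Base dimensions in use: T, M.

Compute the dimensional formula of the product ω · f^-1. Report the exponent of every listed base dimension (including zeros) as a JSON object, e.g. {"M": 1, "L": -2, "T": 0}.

{"T": 0, "M": 0}

Write exponents as rows T,M / cols σ,q,m,t,ω,f:
  T: [-2 -3  0  1 -1 -1]
  M: [ 1  1  1  0  0  0]
  [T]: (1)·-1+(-1)·-1 = 0
  [M]: (1)·0+(-1)·0 = 0
⇒ 1 (dimensionless)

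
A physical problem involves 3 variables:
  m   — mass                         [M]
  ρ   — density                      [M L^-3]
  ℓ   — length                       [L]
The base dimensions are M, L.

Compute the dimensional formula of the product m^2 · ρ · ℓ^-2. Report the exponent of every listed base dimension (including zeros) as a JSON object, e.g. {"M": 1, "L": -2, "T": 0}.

{"M": 3, "L": -5}

Dimensional matrix (M×L by m×ρ×ℓ):
  M: [ 1  1  0]
  L: [ 0 -3  1]
  [M]: (2)·1+(1)·1+(-2)·0 = 3
  [L]: (2)·0+(1)·-3+(-2)·1 = -5
⇒ M^3 L^-5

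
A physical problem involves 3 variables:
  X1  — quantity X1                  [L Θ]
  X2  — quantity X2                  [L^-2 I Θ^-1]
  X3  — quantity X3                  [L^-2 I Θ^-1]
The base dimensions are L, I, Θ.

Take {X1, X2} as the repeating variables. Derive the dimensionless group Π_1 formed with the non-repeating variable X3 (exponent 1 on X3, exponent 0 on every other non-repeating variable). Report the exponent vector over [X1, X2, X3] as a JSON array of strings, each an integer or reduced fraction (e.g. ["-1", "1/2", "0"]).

["0", "-1", "1"]

Write exponents as rows L,I,Θ / cols X1,X2,X3:
  L: [ 1 -2 -2]
  I: [ 0  1  1]
  Θ: [ 1 -1 -1]
Echelon form has 2 nonzero rows (pivots: X1,X2)
Pivot set = {X1,X2}, free = {X3}
RREF:
  r0: [   1    0    0]
  r1: [   0    1    1]
  r2: [   0    0    0]
Fix exponent of X3 at 1; solve each RREF row for its pivot's exponent:
  r0: exp(X1) + (0)·1 = 0 ⇒ exp(X1) = 0
  r1: exp(X2) + (1)·1 = 0 ⇒ exp(X2) = -1
Π_1 = X2^-1 · X3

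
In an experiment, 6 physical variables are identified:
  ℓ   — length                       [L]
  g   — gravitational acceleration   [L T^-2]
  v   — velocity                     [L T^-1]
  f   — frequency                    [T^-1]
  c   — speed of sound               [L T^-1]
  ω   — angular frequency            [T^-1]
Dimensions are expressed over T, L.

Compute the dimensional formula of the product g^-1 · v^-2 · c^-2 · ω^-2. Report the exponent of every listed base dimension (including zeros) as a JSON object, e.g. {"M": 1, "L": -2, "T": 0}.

{"T": 8, "L": -5}

Dimensional matrix (T×L by ℓ×g×v×f×c×ω):
  T: [ 0 -2 -1 -1 -1 -1]
  L: [ 1  1  1  0  1  0]
  [T]: (-1)·-2+(-2)·-1+(-2)·-1+(-2)·-1 = 8
  [L]: (-1)·1+(-2)·1+(-2)·1+(-2)·0 = -5
⇒ T^8 L^-5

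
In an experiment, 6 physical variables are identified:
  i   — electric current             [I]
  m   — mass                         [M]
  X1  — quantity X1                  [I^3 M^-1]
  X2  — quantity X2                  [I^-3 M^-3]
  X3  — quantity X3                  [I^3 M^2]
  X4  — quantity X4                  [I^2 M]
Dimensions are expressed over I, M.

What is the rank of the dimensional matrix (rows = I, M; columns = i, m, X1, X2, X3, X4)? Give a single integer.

2

Dimensional matrix (I×M by i×m×X1×X2×X3×X4):
  I: [ 1  0  3 -3  3  2]
  M: [ 0  1 -1 -3  2  1]
RREF → pivots at {i,m} ⇒ r = 2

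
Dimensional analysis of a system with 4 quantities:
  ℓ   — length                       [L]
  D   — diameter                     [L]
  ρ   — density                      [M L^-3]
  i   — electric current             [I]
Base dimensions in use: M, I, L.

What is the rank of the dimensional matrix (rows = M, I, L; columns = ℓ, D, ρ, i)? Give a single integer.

Dimensional matrix (M×I×L by ℓ×D×ρ×i):
  M: [ 0  0  1  0]
  I: [ 0  0  0  1]
  L: [ 1  1 -3  0]
RREF → pivots at {ℓ,ρ,i} ⇒ r = 3

3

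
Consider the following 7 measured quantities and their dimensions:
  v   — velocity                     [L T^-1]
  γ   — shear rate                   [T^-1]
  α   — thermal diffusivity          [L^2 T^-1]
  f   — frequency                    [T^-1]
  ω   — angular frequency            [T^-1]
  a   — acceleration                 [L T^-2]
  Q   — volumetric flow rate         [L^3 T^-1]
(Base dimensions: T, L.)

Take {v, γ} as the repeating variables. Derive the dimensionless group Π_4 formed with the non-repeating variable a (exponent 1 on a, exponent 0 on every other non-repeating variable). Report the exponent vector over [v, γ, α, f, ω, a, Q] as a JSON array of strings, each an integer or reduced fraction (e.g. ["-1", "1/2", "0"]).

Dimensional matrix (T×L by v×γ×α×f×ω×a×Q):
  T: [-1 -1 -1 -1 -1 -2 -1]
  L: [ 1  0  2  0  0  1  3]
RREF → pivots at {v,γ} ⇒ r = 2
Pivot set = {v,γ}, free = {α,f,ω,a,Q}
RREF:
  r0: [   1    0    2    0    0    1    3]
  r1: [   0    1   -1    1    1    1   -2]
Fix exponent of a at 1, α at 0, f at 0, ω at 0, Q at 0; solve each RREF row for its pivot's exponent:
  r0: exp(v) + (1)·1 = 0 ⇒ exp(v) = -1
  r1: exp(γ) + (1)·1 = 0 ⇒ exp(γ) = -1
Π_4 = v^-1 · γ^-1 · a

["-1", "-1", "0", "0", "0", "1", "0"]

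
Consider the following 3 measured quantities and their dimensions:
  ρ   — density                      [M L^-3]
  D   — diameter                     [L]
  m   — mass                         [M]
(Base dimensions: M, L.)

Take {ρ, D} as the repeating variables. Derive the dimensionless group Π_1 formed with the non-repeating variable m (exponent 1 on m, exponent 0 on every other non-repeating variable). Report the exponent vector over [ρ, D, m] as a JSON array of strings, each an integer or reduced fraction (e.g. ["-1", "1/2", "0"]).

Exponent matrix [M,L] × [ρ,D,m]:
  M: [ 1  0  1]
  L: [-3  1  0]
RREF → pivots at {ρ,D} ⇒ r = 2
Repeat: ρ,D; free: m
RREF:
  r0: [   1    0    1]
  r1: [   0    1    3]
Fix exponent of m at 1; solve each RREF row for its pivot's exponent:
  r0: exp(ρ) + (1)·1 = 0 ⇒ exp(ρ) = -1
  r1: exp(D) + (3)·1 = 0 ⇒ exp(D) = -3
Π_1 = ρ^-1 · D^-3 · m

["-1", "-3", "1"]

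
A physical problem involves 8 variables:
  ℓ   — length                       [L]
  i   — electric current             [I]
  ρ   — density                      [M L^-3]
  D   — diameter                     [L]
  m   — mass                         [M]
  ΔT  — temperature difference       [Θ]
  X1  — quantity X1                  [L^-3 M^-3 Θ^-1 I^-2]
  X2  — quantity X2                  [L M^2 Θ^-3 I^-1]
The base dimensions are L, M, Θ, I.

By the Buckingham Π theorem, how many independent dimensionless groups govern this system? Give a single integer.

Exponent matrix [L,M,Θ,I] × [ℓ,i,ρ,D,m,ΔT,X1,X2]:
  L: [ 1  0 -3  1  0  0 -3  1]
  M: [ 0  0  1  0  1  0 -3  2]
  Θ: [ 0  0  0  0  0  1 -1 -3]
  I: [ 0  1  0  0  0  0 -2 -1]
Row reduction gives pivot columns ℓ,i,ρ,ΔT; rank = 4
8 vars − rank 4 = 4 Π groups

4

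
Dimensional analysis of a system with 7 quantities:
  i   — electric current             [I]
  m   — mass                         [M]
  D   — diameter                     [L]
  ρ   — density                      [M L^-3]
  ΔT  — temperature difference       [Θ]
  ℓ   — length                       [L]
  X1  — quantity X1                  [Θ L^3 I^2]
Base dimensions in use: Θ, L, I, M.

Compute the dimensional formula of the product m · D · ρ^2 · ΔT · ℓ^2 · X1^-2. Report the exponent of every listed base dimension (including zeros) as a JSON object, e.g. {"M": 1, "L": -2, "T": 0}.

{"Θ": -1, "L": -9, "I": -4, "M": 3}

Dimensional matrix (Θ×L×I×M by i×m×D×ρ×ΔT×ℓ×X1):
  Θ: [ 0  0  0  0  1  0  1]
  L: [ 0  0  1 -3  0  1  3]
  I: [ 1  0  0  0  0  0  2]
  M: [ 0  1  0  1  0  0  0]
  [Θ]: (1)·0+(1)·0+(2)·0+(1)·1+(2)·0+(-2)·1 = -1
  [L]: (1)·0+(1)·1+(2)·-3+(1)·0+(2)·1+(-2)·3 = -9
  [I]: (1)·0+(1)·0+(2)·0+(1)·0+(2)·0+(-2)·2 = -4
  [M]: (1)·1+(1)·0+(2)·1+(1)·0+(2)·0+(-2)·0 = 3
⇒ Θ^-1 L^-9 I^-4 M^3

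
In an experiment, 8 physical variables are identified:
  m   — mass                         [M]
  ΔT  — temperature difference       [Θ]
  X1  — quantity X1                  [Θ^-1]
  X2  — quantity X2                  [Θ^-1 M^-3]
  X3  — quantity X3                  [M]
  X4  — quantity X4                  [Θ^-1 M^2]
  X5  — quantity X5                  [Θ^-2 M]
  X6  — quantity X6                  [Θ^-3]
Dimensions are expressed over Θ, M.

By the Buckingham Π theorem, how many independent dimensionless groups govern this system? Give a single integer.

6

Write exponents as rows Θ,M / cols m,ΔT,X1,X2,X3,X4,X5,X6:
  Θ: [ 0  1 -1 -1  0 -1 -2 -3]
  M: [ 1  0  0 -3  1  2  1  0]
Echelon form has 2 nonzero rows (pivots: m,ΔT)
n=8, r=2 ⇒ 6 dimensionless groups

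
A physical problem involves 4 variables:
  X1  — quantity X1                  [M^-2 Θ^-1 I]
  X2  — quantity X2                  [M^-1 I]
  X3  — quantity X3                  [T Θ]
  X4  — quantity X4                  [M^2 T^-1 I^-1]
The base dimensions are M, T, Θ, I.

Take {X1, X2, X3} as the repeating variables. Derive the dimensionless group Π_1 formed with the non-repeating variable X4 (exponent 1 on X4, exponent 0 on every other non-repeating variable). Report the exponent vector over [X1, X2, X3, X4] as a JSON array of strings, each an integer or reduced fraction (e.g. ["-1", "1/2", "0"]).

Dimensional matrix (M×T×Θ×I by X1×X2×X3×X4):
  M: [-2 -1  0  2]
  T: [ 0  0  1 -1]
  Θ: [-1  0  1  0]
  I: [ 1  1  0 -1]
RREF → pivots at {X1,X2,X3} ⇒ r = 3
Repeat: X1,X2,X3; free: X4
RREF:
  r0: [   1    0    0   -1]
  r1: [   0    1    0    0]
  r2: [   0    0    1   -1]
  r3: [   0    0    0    0]
Fix exponent of X4 at 1; solve each RREF row for its pivot's exponent:
  r0: exp(X1) + (-1)·1 = 0 ⇒ exp(X1) = 1
  r1: exp(X2) + (0)·1 = 0 ⇒ exp(X2) = 0
  r2: exp(X3) + (-1)·1 = 0 ⇒ exp(X3) = 1
Π_1 = X1 · X3 · X4

["1", "0", "1", "1"]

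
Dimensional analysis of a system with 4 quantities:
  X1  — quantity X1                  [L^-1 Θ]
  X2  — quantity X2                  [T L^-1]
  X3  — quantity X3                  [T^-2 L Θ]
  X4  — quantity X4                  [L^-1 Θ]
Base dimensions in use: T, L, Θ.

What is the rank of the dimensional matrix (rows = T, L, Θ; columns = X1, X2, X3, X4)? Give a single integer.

Write exponents as rows T,L,Θ / cols X1,X2,X3,X4:
  T: [ 0  1 -2  0]
  L: [-1 -1  1 -1]
  Θ: [ 1  0  1  1]
Echelon form has 2 nonzero rows (pivots: X1,X2)

2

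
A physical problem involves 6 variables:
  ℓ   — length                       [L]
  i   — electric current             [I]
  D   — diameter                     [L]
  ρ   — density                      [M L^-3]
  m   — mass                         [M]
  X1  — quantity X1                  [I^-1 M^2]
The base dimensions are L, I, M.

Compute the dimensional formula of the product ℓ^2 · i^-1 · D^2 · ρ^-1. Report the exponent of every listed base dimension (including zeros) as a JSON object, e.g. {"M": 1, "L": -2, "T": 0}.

{"L": 7, "I": -1, "M": -1}

Dimensional matrix (L×I×M by ℓ×i×D×ρ×m×X1):
  L: [ 1  0  1 -3  0  0]
  I: [ 0  1  0  0  0 -1]
  M: [ 0  0  0  1  1  2]
  [L]: (2)·1+(-1)·0+(2)·1+(-1)·-3 = 7
  [I]: (2)·0+(-1)·1+(2)·0+(-1)·0 = -1
  [M]: (2)·0+(-1)·0+(2)·0+(-1)·1 = -1
⇒ L^7 I^-1 M^-1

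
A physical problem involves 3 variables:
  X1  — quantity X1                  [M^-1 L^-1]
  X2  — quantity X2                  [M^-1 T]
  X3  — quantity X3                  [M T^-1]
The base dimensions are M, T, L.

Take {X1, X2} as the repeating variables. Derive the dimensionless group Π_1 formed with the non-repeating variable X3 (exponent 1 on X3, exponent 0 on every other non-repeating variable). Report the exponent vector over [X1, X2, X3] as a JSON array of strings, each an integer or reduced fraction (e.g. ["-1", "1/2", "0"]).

Dimensional matrix (M×T×L by X1×X2×X3):
  M: [-1 -1  1]
  T: [ 0  1 -1]
  L: [-1  0  0]
Row reduction gives pivot columns X1,X2; rank = 2
Pivot set = {X1,X2}, free = {X3}
RREF:
  r0: [   1    0    0]
  r1: [   0    1   -1]
  r2: [   0    0    0]
Fix exponent of X3 at 1; solve each RREF row for its pivot's exponent:
  r0: exp(X1) + (0)·1 = 0 ⇒ exp(X1) = 0
  r1: exp(X2) + (-1)·1 = 0 ⇒ exp(X2) = 1
Π_1 = X2 · X3

["0", "1", "1"]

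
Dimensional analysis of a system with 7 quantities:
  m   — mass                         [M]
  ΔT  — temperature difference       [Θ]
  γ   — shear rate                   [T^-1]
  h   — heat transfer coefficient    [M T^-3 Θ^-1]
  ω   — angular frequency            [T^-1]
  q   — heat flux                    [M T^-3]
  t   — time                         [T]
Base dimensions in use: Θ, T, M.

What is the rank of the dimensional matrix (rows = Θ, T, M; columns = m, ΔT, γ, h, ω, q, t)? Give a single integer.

3

Dimensional matrix (Θ×T×M by m×ΔT×γ×h×ω×q×t):
  Θ: [ 0  1  0 -1  0  0  0]
  T: [ 0  0 -1 -3 -1 -3  1]
  M: [ 1  0  0  1  0  1  0]
Echelon form has 3 nonzero rows (pivots: m,ΔT,γ)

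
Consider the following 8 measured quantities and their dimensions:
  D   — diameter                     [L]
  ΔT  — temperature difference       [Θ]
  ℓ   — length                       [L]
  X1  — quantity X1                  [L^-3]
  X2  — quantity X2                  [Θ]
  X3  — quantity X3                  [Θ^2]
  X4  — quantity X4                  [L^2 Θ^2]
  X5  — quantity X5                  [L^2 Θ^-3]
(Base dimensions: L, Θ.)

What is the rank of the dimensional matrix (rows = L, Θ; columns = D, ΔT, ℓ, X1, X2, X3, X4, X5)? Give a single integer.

2

Write exponents as rows L,Θ / cols D,ΔT,ℓ,X1,X2,X3,X4,X5:
  L: [ 1  0  1 -3  0  0  2  2]
  Θ: [ 0  1  0  0  1  2  2 -3]
Row reduction gives pivot columns D,ΔT; rank = 2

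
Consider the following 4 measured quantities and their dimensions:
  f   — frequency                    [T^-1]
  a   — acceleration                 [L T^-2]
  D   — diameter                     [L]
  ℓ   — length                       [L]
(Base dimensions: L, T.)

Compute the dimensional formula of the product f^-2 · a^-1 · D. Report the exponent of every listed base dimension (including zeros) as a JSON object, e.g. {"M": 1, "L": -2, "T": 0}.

{"L": 0, "T": 4}

Write exponents as rows L,T / cols f,a,D,ℓ:
  L: [ 0  1  1  1]
  T: [-1 -2  0  0]
  [L]: (-2)·0+(-1)·1+(1)·1 = 0
  [T]: (-2)·-1+(-1)·-2+(1)·0 = 4
⇒ T^4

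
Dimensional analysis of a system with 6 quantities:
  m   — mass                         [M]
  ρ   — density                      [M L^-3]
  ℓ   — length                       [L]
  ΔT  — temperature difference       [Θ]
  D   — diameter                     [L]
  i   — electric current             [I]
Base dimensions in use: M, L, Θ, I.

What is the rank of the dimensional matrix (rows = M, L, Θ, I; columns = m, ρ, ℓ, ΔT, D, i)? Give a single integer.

Exponent matrix [M,L,Θ,I] × [m,ρ,ℓ,ΔT,D,i]:
  M: [ 1  1  0  0  0  0]
  L: [ 0 -3  1  0  1  0]
  Θ: [ 0  0  0  1  0  0]
  I: [ 0  0  0  0  0  1]
RREF → pivots at {m,ρ,ΔT,i} ⇒ r = 4

4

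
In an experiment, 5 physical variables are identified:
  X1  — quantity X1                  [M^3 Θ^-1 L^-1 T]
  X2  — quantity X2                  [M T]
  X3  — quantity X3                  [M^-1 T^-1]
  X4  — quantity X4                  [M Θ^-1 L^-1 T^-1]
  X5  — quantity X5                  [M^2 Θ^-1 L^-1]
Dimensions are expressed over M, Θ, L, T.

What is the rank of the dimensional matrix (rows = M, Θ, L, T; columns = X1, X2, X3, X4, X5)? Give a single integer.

2

Exponent matrix [M,Θ,L,T] × [X1,X2,X3,X4,X5]:
  M: [ 3  1 -1  1  2]
  Θ: [-1  0  0 -1 -1]
  L: [-1  0  0 -1 -1]
  T: [ 1  1 -1 -1  0]
RREF → pivots at {X1,X2} ⇒ r = 2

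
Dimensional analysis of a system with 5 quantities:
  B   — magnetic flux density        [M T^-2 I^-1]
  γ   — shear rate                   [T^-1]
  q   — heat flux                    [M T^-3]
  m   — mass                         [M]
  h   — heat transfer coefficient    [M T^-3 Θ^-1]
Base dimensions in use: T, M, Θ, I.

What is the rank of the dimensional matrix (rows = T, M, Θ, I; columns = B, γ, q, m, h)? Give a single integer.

Write exponents as rows T,M,Θ,I / cols B,γ,q,m,h:
  T: [-2 -1 -3  0 -3]
  M: [ 1  0  1  1  1]
  Θ: [ 0  0  0  0 -1]
  I: [-1  0  0  0  0]
RREF → pivots at {B,γ,q,h} ⇒ r = 4

4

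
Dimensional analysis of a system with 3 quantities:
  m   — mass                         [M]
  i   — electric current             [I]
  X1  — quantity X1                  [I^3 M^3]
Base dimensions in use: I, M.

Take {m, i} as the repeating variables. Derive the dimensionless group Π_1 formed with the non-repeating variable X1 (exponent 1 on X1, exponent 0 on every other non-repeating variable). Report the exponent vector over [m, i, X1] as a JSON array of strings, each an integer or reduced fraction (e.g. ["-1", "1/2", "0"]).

Exponent matrix [I,M] × [m,i,X1]:
  I: [ 0  1  3]
  M: [ 1  0  3]
Echelon form has 2 nonzero rows (pivots: m,i)
Repeat: m,i; free: X1
RREF:
  r0: [   1    0    3]
  r1: [   0    1    3]
Fix exponent of X1 at 1; solve each RREF row for its pivot's exponent:
  r0: exp(m) + (3)·1 = 0 ⇒ exp(m) = -3
  r1: exp(i) + (3)·1 = 0 ⇒ exp(i) = -3
Π_1 = m^-3 · i^-3 · X1

["-3", "-3", "1"]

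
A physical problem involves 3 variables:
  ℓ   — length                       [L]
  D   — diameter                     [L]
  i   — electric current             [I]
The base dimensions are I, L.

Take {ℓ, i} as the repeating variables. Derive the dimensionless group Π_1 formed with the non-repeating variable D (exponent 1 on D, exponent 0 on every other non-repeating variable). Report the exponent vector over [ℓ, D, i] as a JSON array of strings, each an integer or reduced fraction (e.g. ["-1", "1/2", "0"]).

Dimensional matrix (I×L by ℓ×D×i):
  I: [ 0  0  1]
  L: [ 1  1  0]
RREF → pivots at {ℓ,i} ⇒ r = 2
Pivot set = {ℓ,i}, free = {D}
RREF:
  r0: [   1    1    0]
  r1: [   0    0    1]
Fix exponent of D at 1; solve each RREF row for its pivot's exponent:
  r0: exp(ℓ) + (1)·1 = 0 ⇒ exp(ℓ) = -1
  r1: exp(i) + (0)·1 = 0 ⇒ exp(i) = 0
Π_1 = ℓ^-1 · D

["-1", "1", "0"]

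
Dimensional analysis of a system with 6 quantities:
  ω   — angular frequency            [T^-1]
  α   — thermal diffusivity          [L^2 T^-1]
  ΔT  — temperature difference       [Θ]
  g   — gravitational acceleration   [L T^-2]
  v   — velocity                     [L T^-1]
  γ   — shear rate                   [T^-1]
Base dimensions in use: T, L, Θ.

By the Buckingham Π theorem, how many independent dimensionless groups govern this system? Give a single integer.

3

Exponent matrix [T,L,Θ] × [ω,α,ΔT,g,v,γ]:
  T: [-1 -1  0 -2 -1 -1]
  L: [ 0  2  0  1  1  0]
  Θ: [ 0  0  1  0  0  0]
Row reduction gives pivot columns ω,α,ΔT; rank = 3
Π count = n − r = 6 − 3 = 3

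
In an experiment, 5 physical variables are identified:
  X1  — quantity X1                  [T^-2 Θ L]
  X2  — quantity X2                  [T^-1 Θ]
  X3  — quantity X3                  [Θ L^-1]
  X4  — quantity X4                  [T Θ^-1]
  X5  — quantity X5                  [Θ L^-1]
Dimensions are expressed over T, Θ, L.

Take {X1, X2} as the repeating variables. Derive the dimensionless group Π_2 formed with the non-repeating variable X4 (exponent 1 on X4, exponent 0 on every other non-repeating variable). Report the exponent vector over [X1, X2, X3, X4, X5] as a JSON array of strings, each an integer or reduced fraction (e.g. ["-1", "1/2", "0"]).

Exponent matrix [T,Θ,L] × [X1,X2,X3,X4,X5]:
  T: [-2 -1  0  1  0]
  Θ: [ 1  1  1 -1  1]
  L: [ 1  0 -1  0 -1]
Row reduction gives pivot columns X1,X2; rank = 2
Pivot set = {X1,X2}, free = {X3,X4,X5}
RREF:
  r0: [   1    0   -1    0   -1]
  r1: [   0    1    2   -1    2]
  r2: [   0    0    0    0    0]
Fix exponent of X4 at 1, X3 at 0, X5 at 0; solve each RREF row for its pivot's exponent:
  r0: exp(X1) + (0)·1 = 0 ⇒ exp(X1) = 0
  r1: exp(X2) + (-1)·1 = 0 ⇒ exp(X2) = 1
Π_2 = X2 · X4

["0", "1", "0", "1", "0"]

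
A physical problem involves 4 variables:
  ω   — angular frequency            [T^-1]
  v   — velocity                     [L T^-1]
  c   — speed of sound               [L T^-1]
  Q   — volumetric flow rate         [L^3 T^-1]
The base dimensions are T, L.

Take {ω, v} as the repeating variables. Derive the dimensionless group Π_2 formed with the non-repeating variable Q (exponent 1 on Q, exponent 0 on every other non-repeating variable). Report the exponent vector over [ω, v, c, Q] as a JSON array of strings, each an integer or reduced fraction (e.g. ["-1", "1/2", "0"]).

["2", "-3", "0", "1"]

Write exponents as rows T,L / cols ω,v,c,Q:
  T: [-1 -1 -1 -1]
  L: [ 0  1  1  3]
Row reduction gives pivot columns ω,v; rank = 2
Pivot set = {ω,v}, free = {c,Q}
RREF:
  r0: [   1    0    0   -2]
  r1: [   0    1    1    3]
Fix exponent of Q at 1, c at 0; solve each RREF row for its pivot's exponent:
  r0: exp(ω) + (-2)·1 = 0 ⇒ exp(ω) = 2
  r1: exp(v) + (3)·1 = 0 ⇒ exp(v) = -3
Π_2 = ω^2 · v^-3 · Q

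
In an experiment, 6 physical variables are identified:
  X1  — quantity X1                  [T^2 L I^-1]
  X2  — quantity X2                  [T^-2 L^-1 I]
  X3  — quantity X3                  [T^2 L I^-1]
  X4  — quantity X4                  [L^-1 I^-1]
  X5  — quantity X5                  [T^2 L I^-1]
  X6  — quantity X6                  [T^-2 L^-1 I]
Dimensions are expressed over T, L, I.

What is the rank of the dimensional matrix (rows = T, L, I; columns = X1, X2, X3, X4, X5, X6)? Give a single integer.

Write exponents as rows T,L,I / cols X1,X2,X3,X4,X5,X6:
  T: [ 2 -2  2  0  2 -2]
  L: [ 1 -1  1 -1  1 -1]
  I: [-1  1 -1 -1 -1  1]
RREF → pivots at {X1,X4} ⇒ r = 2

2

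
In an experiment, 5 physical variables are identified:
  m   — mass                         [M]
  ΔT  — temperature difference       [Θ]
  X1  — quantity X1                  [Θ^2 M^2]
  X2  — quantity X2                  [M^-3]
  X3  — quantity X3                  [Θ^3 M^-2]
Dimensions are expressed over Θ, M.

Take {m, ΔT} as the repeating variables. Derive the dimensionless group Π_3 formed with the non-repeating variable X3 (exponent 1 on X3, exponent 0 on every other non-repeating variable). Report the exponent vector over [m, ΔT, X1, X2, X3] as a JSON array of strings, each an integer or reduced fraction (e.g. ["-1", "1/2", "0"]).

["2", "-3", "0", "0", "1"]

Dimensional matrix (Θ×M by m×ΔT×X1×X2×X3):
  Θ: [ 0  1  2  0  3]
  M: [ 1  0  2 -3 -2]
Echelon form has 2 nonzero rows (pivots: m,ΔT)
Pivot set = {m,ΔT}, free = {X1,X2,X3}
RREF:
  r0: [   1    0    2   -3   -2]
  r1: [   0    1    2    0    3]
Fix exponent of X3 at 1, X1 at 0, X2 at 0; solve each RREF row for its pivot's exponent:
  r0: exp(m) + (-2)·1 = 0 ⇒ exp(m) = 2
  r1: exp(ΔT) + (3)·1 = 0 ⇒ exp(ΔT) = -3
Π_3 = m^2 · ΔT^-3 · X3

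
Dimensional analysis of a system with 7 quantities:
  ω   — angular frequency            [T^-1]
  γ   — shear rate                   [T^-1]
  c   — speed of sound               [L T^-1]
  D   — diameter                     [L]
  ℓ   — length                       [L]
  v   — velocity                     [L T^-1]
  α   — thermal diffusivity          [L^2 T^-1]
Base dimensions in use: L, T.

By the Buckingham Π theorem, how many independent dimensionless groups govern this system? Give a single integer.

Exponent matrix [L,T] × [ω,γ,c,D,ℓ,v,α]:
  L: [ 0  0  1  1  1  1  2]
  T: [-1 -1 -1  0  0 -1 -1]
Echelon form has 2 nonzero rows (pivots: ω,c)
7 vars − rank 2 = 5 Π groups

5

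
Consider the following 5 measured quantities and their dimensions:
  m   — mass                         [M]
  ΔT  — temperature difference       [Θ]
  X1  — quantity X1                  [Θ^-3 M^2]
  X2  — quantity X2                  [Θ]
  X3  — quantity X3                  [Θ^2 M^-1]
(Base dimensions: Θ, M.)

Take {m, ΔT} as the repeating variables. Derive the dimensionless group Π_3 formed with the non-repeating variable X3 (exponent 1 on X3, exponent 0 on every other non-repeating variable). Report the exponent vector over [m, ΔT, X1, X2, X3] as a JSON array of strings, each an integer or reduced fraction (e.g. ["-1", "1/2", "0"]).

["1", "-2", "0", "0", "1"]

Write exponents as rows Θ,M / cols m,ΔT,X1,X2,X3:
  Θ: [ 0  1 -3  1  2]
  M: [ 1  0  2  0 -1]
RREF → pivots at {m,ΔT} ⇒ r = 2
Pivot set = {m,ΔT}, free = {X1,X2,X3}
RREF:
  r0: [   1    0    2    0   -1]
  r1: [   0    1   -3    1    2]
Fix exponent of X3 at 1, X1 at 0, X2 at 0; solve each RREF row for its pivot's exponent:
  r0: exp(m) + (-1)·1 = 0 ⇒ exp(m) = 1
  r1: exp(ΔT) + (2)·1 = 0 ⇒ exp(ΔT) = -2
Π_3 = m · ΔT^-2 · X3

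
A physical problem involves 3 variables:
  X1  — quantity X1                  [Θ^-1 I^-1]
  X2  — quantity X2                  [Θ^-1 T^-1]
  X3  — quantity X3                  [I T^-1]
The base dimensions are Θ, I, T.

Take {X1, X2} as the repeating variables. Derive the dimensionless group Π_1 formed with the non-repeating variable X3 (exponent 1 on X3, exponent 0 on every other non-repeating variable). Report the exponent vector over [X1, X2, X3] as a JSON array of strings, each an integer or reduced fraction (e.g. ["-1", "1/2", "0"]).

Exponent matrix [Θ,I,T] × [X1,X2,X3]:
  Θ: [-1 -1  0]
  I: [-1  0  1]
  T: [ 0 -1 -1]
RREF → pivots at {X1,X2} ⇒ r = 2
Pivot set = {X1,X2}, free = {X3}
RREF:
  r0: [   1    0   -1]
  r1: [   0    1    1]
  r2: [   0    0    0]
Fix exponent of X3 at 1; solve each RREF row for its pivot's exponent:
  r0: exp(X1) + (-1)·1 = 0 ⇒ exp(X1) = 1
  r1: exp(X2) + (1)·1 = 0 ⇒ exp(X2) = -1
Π_1 = X1 · X2^-1 · X3

["1", "-1", "1"]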